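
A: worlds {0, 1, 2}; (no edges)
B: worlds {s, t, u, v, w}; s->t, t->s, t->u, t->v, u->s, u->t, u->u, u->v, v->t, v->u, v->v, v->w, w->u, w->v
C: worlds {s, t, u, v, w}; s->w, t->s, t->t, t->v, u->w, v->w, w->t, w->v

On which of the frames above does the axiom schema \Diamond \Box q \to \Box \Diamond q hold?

A

The schema corresponds to convergence: \forall x \forall y \forall z (Rxy \wedge Rxz \to \exists w (Ryw \wedge Rzw)).
A: condition met.
B: fails — Rut and Rus but t and s have no common successor.
C: fails — Rtv and Rtt but v and t have no common successor.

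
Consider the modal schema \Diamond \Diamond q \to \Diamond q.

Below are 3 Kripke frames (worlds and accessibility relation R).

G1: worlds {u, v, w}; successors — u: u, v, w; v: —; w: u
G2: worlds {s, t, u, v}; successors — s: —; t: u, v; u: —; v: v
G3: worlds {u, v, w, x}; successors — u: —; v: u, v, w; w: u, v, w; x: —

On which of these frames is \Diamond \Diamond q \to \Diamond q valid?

G2, G3

The schema corresponds to transitivity: \forall x \forall y \forall z (Rxy \wedge Ryz \to Rxz).
G1: fails — Rwu and Ruv but not Rwv.
G2: holds.
G3: holds.
Valid on: G2, G3.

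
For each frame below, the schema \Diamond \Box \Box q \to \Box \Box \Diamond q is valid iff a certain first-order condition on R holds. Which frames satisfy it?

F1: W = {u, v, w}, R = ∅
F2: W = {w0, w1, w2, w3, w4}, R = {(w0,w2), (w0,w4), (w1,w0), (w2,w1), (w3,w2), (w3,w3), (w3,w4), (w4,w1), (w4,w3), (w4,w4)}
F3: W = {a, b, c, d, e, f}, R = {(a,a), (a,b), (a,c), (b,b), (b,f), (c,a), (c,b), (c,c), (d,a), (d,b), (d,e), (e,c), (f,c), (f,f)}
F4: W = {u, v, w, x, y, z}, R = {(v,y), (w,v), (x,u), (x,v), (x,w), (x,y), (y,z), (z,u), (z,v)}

F1, F3

The schema corresponds to a generalized confluence (Geach) condition: \forall x \forall y \forall z ((xRy \wedge x R^2 z) \to \exists w (y R^2 w \wedge zRw)).
F1: satisfies the condition.
F2: fails — w0Rw2, w0R²w3 but no w with w2R²w and w3Rw.
F3: satisfies the condition.
F4: fails — xRu, xR²v but no t with uR²t and vRt.
Valid on: F1, F3.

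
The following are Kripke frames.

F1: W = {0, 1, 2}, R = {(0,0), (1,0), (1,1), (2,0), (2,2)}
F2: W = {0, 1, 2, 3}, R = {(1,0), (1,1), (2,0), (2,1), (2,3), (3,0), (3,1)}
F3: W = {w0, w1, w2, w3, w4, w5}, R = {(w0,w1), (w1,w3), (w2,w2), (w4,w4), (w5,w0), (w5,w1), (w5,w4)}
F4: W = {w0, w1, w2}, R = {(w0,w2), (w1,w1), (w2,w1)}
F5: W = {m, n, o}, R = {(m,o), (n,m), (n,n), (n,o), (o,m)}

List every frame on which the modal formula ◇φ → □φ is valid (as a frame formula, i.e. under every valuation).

This is the axiom for partial functionality; its first-order frame correspondent is ∀x ∀y ∀z (Rxy ∧ Rxz → y = z).
F1: fails — 1 sees both 0 and 1.
F2: fails — 1 sees both 0 and 1.
F3: fails — w5 sees both w0 and w1.
F4: satisfies the condition.
F5: fails — n sees both m and n.
Valid on: F4.

F4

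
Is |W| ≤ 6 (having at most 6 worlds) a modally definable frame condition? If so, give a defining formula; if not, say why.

Not definable by any modal formula

Modal frame validity is preserved under disjoint unions.
Any modal formula valid on each of 7 disjoint one-world frames is valid on their disjoint union (validity is preserved under disjoint unions). Each one-world frame has |W|=1≤6, but the union has |W|=7.
So no modal formula (or set of formulas) defines exactly the |W|≤6 frames.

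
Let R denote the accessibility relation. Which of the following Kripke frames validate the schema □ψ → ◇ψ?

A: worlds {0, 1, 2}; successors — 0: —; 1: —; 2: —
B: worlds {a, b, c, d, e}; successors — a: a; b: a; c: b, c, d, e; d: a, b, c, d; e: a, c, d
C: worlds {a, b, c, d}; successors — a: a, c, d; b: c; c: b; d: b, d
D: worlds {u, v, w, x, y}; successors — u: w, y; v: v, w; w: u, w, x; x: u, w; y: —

Frame correspondent (Sahlqvist): ∀x ∃y Rxy — i.e. seriality.
A: fails — world 0 has no successor.
B: ✓.
C: ✓.
D: fails — world y has no successor.
Valid on: B, C.

B, C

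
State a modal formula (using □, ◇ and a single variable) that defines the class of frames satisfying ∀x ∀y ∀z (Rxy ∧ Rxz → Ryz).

This is the Euclidean property; the standard corresponding axiom is 5: ◇r → □◇r.

◇r → □◇r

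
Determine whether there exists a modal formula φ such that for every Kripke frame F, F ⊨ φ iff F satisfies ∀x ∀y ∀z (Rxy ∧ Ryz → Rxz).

The condition is transitivity. A defining modal formula is □p → □□p.
Suppose □p→□□p is valid. Take Rxy, Ryz and set V(p)={w : Rxw}. Then □p at x, so □□p at x, so □p at y, so p at z, i.e. Rxz.

Yes — defined by □p → □□p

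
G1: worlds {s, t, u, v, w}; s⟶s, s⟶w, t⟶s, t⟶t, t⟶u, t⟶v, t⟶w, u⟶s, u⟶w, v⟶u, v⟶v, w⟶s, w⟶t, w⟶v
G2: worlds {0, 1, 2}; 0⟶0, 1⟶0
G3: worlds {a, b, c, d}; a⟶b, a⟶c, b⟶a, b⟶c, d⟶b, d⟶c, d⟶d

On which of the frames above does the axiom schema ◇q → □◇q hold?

This is the axiom for the Euclidean property; its first-order frame correspondent is ∀x ∀y ∀z (Rxy ∧ Rxz → Ryz).
G1: fails — Rsw and Rsw but not Rww.
G2: ✓.
G3: fails — Rab and Rab but not Rbb.
Valid on: G2.

G2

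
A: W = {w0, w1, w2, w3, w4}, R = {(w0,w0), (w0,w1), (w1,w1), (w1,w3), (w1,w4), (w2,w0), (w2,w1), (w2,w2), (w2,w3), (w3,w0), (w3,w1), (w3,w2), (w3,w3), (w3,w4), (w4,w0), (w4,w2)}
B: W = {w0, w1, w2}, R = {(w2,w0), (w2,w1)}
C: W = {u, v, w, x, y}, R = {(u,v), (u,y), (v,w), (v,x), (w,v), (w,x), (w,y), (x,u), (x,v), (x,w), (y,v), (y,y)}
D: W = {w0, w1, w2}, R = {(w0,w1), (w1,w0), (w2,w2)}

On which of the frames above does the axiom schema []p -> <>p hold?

A, C, D

This is the axiom for seriality; its first-order frame correspondent is forall x exists y Rxy.
A: holds.
B: fails — world w0 has no successor.
C: holds.
D: holds.
Valid on: A, C, D.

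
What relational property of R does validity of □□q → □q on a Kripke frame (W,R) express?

density

Suppose □□q→□q is valid. Take Rxy and set V(q)={w : xR²w}. Then □□q at x, so □q at x, so q at y, i.e. ∃z(Rxz∧Rzy).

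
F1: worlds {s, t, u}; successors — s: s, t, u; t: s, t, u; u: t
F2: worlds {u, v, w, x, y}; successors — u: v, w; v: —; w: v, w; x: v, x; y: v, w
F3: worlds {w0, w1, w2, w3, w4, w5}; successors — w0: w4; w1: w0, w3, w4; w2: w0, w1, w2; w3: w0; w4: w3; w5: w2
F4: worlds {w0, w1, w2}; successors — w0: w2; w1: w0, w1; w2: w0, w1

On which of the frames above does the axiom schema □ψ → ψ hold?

none

Frame correspondent (Sahlqvist): ∀x Rxx — i.e. reflexivity.
F1: fails — world u does not see itself.
F2: fails — world u does not see itself.
F3: fails — world w0 does not see itself.
F4: fails — world w0 does not see itself.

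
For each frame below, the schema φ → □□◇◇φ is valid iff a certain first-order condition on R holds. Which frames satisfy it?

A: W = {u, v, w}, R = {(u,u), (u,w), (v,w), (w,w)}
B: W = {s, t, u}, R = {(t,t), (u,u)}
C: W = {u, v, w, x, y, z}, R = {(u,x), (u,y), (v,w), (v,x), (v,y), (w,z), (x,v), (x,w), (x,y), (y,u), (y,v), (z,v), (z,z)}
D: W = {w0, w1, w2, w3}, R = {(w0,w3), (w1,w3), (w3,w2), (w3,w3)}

B

Frame correspondent (Sahlqvist): ∀x ∀z (xR²z → ∃w (x = w ∧ zR²w)) — i.e. a generalized confluence (Geach) condition.
A: fails — uR²w but no t with u=t and wR²t.
B: satisfies the condition.
C: fails — uR²w but no t with u=t and wR²t.
D: fails — w0R²w2 but no w with w0=w and w2R²w.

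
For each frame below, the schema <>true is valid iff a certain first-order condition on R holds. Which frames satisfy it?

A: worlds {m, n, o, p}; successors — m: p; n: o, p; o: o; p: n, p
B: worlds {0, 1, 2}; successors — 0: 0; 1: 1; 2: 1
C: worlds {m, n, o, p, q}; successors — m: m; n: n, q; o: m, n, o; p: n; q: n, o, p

Frame correspondent (Sahlqvist): forall x exists y Rxy — i.e. seriality.
A: condition met.
B: condition met.
C: condition met.
Valid on: A, B, C.

A, B, C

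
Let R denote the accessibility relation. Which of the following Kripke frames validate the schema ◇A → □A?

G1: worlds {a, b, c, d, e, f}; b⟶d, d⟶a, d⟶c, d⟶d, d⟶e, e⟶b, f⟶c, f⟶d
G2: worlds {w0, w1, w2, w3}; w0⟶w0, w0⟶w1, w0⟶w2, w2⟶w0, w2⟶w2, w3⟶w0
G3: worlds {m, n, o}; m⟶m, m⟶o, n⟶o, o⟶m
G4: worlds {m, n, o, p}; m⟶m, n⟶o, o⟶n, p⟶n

G4

The schema corresponds to partial functionality: ∀x ∀y ∀z (Rxy ∧ Rxz → y = z).
G1: fails — d sees both a and c.
G2: fails — w0 sees both w0 and w1.
G3: fails — m sees both m and o.
G4: satisfies the condition.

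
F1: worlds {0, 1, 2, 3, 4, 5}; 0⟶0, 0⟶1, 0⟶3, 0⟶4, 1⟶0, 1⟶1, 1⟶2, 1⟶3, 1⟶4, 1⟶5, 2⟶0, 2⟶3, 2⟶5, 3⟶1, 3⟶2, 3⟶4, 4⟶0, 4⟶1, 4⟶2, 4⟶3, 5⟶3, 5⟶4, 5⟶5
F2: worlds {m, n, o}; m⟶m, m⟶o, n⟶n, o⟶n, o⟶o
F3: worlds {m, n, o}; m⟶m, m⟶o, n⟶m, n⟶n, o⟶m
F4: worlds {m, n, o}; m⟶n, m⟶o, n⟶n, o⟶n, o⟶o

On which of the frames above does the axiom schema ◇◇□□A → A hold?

F1

This is the axiom for a generalized confluence (Geach) condition; its first-order frame correspondent is ∀x ∀y (xR²y → ∃w (yR²w ∧ x = w)).
F1: holds.
F2: fails — mR²n but no w with nR²w and m=w.
F3: fails — nR²m but no w with mR²w and n=w.
F4: fails — mR²n but no w with nR²w and m=w.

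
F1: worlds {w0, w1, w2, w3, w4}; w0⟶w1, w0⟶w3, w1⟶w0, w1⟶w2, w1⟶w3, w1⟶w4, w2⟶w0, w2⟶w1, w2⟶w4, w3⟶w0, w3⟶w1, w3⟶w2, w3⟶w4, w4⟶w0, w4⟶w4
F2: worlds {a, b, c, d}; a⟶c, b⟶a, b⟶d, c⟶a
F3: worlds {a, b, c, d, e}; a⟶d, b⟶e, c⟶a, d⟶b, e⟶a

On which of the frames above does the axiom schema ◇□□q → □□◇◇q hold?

Frame correspondent (Sahlqvist): ∀x ∀y ∀z ((xRy ∧ xR²z) → ∃w (yR²w ∧ zR²w)) — i.e. a generalized confluence (Geach) condition.
F1: ✓.
F2: fails — aRc, aR²a but no w with cR²w and aR²w.
F3: fails — aRd, aR²b but no w with dR²w and bR²w.

F1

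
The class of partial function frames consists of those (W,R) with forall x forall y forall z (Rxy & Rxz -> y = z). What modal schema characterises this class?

The condition is partial functionality. The CD schema ◇q → □q defines it.
Suppose ◇q→□q is valid. Take Rxy, Rxz and set V(q)={y}. Then ◇q at x, so □q at x, so q at z, i.e. z=y.

◇q → □q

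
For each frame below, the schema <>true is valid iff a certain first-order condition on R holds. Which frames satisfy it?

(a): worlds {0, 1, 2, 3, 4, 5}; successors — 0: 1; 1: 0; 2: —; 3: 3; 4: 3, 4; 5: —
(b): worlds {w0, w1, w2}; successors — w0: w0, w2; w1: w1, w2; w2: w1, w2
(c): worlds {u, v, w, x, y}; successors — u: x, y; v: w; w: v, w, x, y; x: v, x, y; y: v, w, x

(b), (c)

The schema corresponds to seriality: forall x exists y Rxy.
(a): fails — world 2 has no successor.
(b): satisfies the condition.
(c): satisfies the condition.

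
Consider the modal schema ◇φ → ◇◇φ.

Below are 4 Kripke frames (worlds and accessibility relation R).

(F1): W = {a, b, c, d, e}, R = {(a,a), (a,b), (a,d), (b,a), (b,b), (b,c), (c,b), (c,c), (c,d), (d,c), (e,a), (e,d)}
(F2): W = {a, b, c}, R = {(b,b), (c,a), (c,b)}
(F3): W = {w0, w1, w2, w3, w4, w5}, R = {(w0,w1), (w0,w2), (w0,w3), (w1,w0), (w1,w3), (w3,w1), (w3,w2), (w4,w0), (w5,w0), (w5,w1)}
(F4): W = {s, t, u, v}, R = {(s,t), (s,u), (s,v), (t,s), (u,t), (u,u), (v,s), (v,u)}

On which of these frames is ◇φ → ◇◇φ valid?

(F1)

This is the axiom for a generalized confluence (Geach) condition; its first-order frame correspondent is ∀x ∀y (xRy → ∃w (y = w ∧ xR²w)).
(F1): ✓.
(F2): fails — cRa but no w with a=w and cR²w.
(F3): fails — w1Rw0 but no w with w0=w and w1R²w.
(F4): fails — sRv but no w with v=w and sR²w.
Valid on: (F1).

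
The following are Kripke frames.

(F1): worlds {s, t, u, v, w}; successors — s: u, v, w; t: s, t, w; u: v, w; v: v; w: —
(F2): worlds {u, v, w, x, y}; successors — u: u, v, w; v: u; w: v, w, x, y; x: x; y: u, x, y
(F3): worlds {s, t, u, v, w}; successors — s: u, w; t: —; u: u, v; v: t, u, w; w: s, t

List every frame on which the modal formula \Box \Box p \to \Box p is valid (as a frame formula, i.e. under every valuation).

(F2)

This is the axiom for density; its first-order frame correspondent is \forall x \forall y (Rxy \to \exists z (Rxz \wedge Rzy)).
(F1): fails — Ruw but no z with Ruz and Rzw.
(F2): ✓.
(F3): fails — Rwt but no z with Rwz and Rzt.
Valid on: (F2).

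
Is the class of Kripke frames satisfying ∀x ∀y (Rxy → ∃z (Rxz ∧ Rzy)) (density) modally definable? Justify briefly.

Yes — defined by □□q → □q

This is a Sahlqvist condition; the C4 axiom □□q → □q defines it.
Suppose □□q→□q is valid. Take Rxy and set V(q)={w : xR²w}. Then □□q at x, so □q at x, so q at y, i.e. ∃z(Rxz∧Rzy).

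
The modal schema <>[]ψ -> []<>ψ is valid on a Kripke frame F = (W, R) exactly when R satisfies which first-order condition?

Suppose ◇□ψ→□◇ψ is valid. Take Rxy, Rxz and set V(ψ)={w : Ryw}. Then □ψ at y so ◇□ψ at x, so □◇ψ at x, so ◇ψ at z, giving w with Rzw and Ryw.

Convergence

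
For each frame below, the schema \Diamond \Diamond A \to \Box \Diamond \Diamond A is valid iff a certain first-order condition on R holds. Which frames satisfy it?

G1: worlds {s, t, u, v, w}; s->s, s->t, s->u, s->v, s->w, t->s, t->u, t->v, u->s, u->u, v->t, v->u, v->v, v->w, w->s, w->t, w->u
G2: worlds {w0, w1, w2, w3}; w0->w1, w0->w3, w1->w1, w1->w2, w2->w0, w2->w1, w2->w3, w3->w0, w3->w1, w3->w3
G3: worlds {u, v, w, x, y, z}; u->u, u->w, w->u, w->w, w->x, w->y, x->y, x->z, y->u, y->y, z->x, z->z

G1, G2

The schema corresponds to a generalized confluence (Geach) condition: \forall x \forall y \forall z ((x R^2 y \wedge xRz) \to \exists w (y = w \wedge z R^2 w)).
G1: ✓.
G2: ✓.
G3: fails — wR²w, wRx but no t with w=t and xR²t.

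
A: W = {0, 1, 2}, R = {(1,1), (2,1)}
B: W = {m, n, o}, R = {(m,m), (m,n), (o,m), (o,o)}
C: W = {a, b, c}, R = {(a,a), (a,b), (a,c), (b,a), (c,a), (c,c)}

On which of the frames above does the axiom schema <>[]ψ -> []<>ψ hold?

Frame correspondent (Sahlqvist): forall x forall y forall z (Rxy & Rxz -> exists w (Ryw & Rzw)) — i.e. convergence.
A: condition met.
B: fails — Rmn and Rmn but n and n have no common successor.
C: condition met.
Valid on: A, C.

A, C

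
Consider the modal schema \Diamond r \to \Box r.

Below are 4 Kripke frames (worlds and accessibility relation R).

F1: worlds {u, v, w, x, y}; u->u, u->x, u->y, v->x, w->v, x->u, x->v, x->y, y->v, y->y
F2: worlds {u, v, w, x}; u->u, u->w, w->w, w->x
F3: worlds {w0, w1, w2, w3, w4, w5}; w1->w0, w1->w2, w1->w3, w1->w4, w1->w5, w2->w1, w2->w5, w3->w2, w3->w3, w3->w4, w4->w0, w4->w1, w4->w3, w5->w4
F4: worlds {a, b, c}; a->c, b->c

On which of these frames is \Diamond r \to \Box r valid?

F4

Frame correspondent (Sahlqvist): \forall x \forall y \forall z (Rxy \wedge Rxz \to y = z) — i.e. partial functionality.
F1: fails — u sees both u and x.
F2: fails — u sees both u and w.
F3: fails — w1 sees both w0 and w2.
F4: satisfies the condition.
Valid on: F4.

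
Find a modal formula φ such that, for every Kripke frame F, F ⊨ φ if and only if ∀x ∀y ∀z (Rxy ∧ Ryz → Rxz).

A defining formula is □p → □□p (the 4 axiom).
Suppose □p→□□p is valid. Take Rxy, Ryz and set V(p)={w : Rxw}. Then □p at x, so □□p at x, so □p at y, so p at z, i.e. Rxz.

□p → □□p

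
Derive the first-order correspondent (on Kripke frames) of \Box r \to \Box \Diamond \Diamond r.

\forall x \forall z (xRz \to \exists w (xRw \wedge z R^2 w))

This is a Sahlqvist (Geach-type) schema ◇^0□^1r → □^1◇^2r.
First-order correspondent: \forall x \forall z (xRz \to \exists w (xRw \wedge z R^2 w)).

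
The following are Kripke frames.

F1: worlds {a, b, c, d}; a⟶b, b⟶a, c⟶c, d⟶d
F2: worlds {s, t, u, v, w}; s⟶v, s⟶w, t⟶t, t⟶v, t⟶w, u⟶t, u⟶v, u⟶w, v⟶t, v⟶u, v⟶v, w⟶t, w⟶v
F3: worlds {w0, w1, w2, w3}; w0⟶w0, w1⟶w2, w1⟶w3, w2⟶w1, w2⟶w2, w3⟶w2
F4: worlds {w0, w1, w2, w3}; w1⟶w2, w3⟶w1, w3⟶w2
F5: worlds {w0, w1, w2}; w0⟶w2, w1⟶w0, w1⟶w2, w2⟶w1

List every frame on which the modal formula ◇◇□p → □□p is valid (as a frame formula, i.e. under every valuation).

The schema corresponds to a generalized confluence (Geach) condition: ∀x ∀y ∀z ((xR²y ∧ xR²z) → ∃w (yRw ∧ z = w)).
F1: fails — aR²a, aR²a but no w with aRw and a=w.
F2: fails — sR²t, sR²u but no w* with tRw* and u=w*.
F3: fails — w1R²w1, w1R²w1 but no w with w1Rw and w1=w.
F4: fails — w3R²w2, w3R²w2 but no w with w2Rw and w2=w.
F5: fails — w0R²w1, w0R²w1 but no w with w1Rw and w1=w.
Valid on no frame.

none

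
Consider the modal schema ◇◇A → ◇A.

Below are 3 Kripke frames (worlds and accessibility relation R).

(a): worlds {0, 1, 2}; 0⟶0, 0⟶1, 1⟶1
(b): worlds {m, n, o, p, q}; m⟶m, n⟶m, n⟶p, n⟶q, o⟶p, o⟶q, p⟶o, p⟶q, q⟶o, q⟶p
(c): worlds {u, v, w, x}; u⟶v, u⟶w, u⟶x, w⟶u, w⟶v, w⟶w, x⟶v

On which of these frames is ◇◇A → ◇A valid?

This is the axiom for transitivity; its first-order frame correspondent is ∀x ∀y ∀z (Rxy ∧ Ryz → Rxz).
(a): ✓.
(b): fails — Rop and Rpo but not Roo.
(c): fails — Rwu and Rux but not Rwx.
Valid on: (a).

(a)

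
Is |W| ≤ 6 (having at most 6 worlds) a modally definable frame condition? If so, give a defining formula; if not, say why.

No

Modal frame validity is preserved under disjoint unions.
Any modal formula valid on each of 7 disjoint one-world frames is valid on their disjoint union (validity is preserved under disjoint unions). Each one-world frame has |W|=1≤6, but the union has |W|=7.
So no modal formula (or set of formulas) defines exactly the |W|≤6 frames.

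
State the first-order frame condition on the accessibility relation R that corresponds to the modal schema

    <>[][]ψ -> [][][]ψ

forall x forall y forall z ((xRy & x R^3 z) -> exists w (y R^2 w & z = w))

This is a Sahlqvist (Geach-type) schema ◇^1□^2ψ → □^3◇^0ψ.
Minimal-valuation argument: fix x; take any y with xR^1y and any z with xR^3z. Set V(ψ) to the set of worlds R-reachable from y in exactly 2 steps. Then □^2ψ holds at y, so the antecedent holds at x; validity forces ◇^0ψ at z, giving a w with zR^0w and yR^2w.
First-order correspondent: forall x forall y forall z ((xRy & x R^3 z) -> exists w (y R^2 w & z = w)).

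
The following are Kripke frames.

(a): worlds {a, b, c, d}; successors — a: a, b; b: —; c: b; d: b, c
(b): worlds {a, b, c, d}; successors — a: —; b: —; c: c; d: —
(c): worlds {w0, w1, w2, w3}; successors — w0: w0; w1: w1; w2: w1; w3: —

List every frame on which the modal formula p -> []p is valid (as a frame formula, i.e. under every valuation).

The schema corresponds to a generalized confluence (Geach) condition: forall x forall z (xRz -> exists w (x = w & z = w)).
(a): fails — aRb but a ≠ b.
(b): satisfies the condition.
(c): fails — w2Rw1 but w2 ≠ w1.

(b)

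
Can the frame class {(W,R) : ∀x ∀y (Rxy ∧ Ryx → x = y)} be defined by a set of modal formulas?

Any modally definable frame class is closed under surjective bounded morphisms.
The 6-cycle (worlds w0,w1,w2,w3,w4,w5 with w0→w1→w2→w3→w4→w5→w0) is antisymmetric. Sending even-indexed worlds to a and odd-indexed worlds to b is a surjective bounded morphism onto the two-world frame with a↔b, which is not antisymmetric.
So no modal formula (or set of formulas) defines exactly the antisymmetric frames.

Not modally definable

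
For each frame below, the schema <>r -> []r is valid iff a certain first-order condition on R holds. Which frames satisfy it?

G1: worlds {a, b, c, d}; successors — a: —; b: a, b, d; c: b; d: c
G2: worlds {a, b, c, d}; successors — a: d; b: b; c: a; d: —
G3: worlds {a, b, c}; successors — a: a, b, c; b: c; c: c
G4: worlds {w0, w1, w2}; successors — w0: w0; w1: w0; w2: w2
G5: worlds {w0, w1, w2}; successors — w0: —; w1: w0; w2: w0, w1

Frame correspondent (Sahlqvist): forall x forall y forall z (Rxy & Rxz -> y = z) — i.e. partial functionality.
G1: fails — b sees both a and b.
G2: condition met.
G3: fails — a sees both a and b.
G4: condition met.
G5: fails — w2 sees both w0 and w1.

G2, G4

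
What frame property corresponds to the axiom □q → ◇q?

Suppose □q→◇q is valid. At any x set V(q)=W. Then □q at x, so ◇q at x, so x has a successor.
The converse is a direct semantic check.
Frame condition: ∀x ∃y Rxy.

seriality: ∀x ∃y Rxy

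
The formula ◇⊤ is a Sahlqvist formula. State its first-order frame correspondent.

seriality

This is a form of the D axiom.
It corresponds to seriality: ∀x ∃y Rxy.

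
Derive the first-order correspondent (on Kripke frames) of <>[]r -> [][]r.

This is a Sahlqvist (Geach-type) schema ◇^1□^1r → □^2◇^0r.
Minimal-valuation argument: fix x; take any y with xR^1y and any z with xR^2z. Set V(r) to the set of worlds R-reachable from y in exactly 1 step. Then □^1r holds at y, so the antecedent holds at x; validity forces ◇^0r at z, giving a w with zR^0w and yR^1w.
First-order correspondent: forall x forall y forall z ((xRy & x R^2 z) -> exists w (yRw & z = w)).

forall x forall y forall z ((xRy & x R^2 z) -> exists w (yRw & z = w))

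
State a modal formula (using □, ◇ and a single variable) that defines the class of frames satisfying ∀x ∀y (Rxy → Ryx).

This is symmetry; the standard corresponding axiom is B: r → □◇r.
Suppose r→□◇r is valid. Take Rxy and set V(r)={x}. Then r at x, so □◇r at x, so ◇r at y, so some z with Ryz has r; z=x, i.e. Ryx.

r → □◇r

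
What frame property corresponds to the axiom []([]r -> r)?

Shift-reflexivity

This schema is the T□ axiom.
It corresponds to shift-reflexivity: forall x forall y (Rxy -> Ryy).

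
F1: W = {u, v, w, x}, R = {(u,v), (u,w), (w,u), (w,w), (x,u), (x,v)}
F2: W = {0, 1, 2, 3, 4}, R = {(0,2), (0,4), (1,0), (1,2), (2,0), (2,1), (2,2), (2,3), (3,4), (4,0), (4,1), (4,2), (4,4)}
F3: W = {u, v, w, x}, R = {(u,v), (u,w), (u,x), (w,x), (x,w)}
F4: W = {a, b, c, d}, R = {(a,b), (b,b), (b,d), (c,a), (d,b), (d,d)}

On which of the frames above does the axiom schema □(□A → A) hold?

none

Frame correspondent (Sahlqvist): ∀x ∀y (Rxy → Ryy) — i.e. shift-reflexivity.
F1: fails — Ruv but not Rvv.
F2: fails — R10 but not R00.
F3: fails — Rxw but not Rww.
F4: fails — Rca but not Raa.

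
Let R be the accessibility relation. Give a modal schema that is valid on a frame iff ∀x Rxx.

□q → q

This is reflexivity; the standard corresponding axiom is T: □q → q.
Suppose □q→q is valid. At any x set V(q)={w : Rxw}. Then □q holds at x, so q holds at x, i.e. Rxx.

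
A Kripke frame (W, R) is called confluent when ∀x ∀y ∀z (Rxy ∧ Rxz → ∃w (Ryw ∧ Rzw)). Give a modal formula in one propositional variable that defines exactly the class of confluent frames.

This is convergence; the standard corresponding axiom is .2: ◇□ψ → □◇ψ.
Suppose ◇□ψ→□◇ψ is valid. Take Rxy, Rxz and set V(ψ)={w : Ryw}. Then □ψ at y so ◇□ψ at x, so □◇ψ at x, so ◇ψ at z, giving w with Rzw and Ryw.

◇□ψ → □◇ψ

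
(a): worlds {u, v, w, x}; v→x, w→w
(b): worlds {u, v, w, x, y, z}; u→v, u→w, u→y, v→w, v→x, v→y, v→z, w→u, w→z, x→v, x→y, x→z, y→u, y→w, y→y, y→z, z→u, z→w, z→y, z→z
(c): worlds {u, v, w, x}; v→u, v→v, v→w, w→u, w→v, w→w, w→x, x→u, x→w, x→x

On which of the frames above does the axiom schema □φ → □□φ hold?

This is the axiom for transitivity; its first-order frame correspondent is ∀x ∀y ∀z (Rxy ∧ Ryz → Rxz).
(a): satisfies the condition.
(b): fails — Ruv and Rvz but not Ruz.
(c): fails — Rxw and Rwv but not Rxv.
Valid on: (a).

(a)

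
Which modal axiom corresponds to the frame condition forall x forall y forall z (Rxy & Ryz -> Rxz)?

□p → □□p

The condition is transitivity. The 4 schema □p → □□p defines it.
Suppose □p→□□p is valid. Take Rxy, Ryz and set V(p)={w : Rxw}. Then □p at x, so □□p at x, so □p at y, so p at z, i.e. Rxz.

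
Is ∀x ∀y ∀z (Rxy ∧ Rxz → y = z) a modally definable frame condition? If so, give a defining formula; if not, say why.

Yes — defined by ◇p → □p

This is a Sahlqvist condition; the CD axiom ◇p → □p defines it.
Suppose ◇p→□p is valid. Take Rxy, Rxz and set V(p)={y}. Then ◇p at x, so □p at x, so p at z, i.e. z=y.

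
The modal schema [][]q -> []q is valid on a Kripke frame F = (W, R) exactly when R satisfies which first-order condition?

This is the C4 axiom.
It corresponds to density: forall x forall y (Rxy -> exists z (Rxz & Rzy)).

Density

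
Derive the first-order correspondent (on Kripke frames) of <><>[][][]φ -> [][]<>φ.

This is a Sahlqvist (Geach-type) schema ◇^2□^3φ → □^2◇^1φ.
Minimal-valuation argument: fix x; take any y with xR^2y and any z with xR^2z. Set V(φ) to the set of worlds R-reachable from y in exactly 3 steps. Then □^3φ holds at y, so the antecedent holds at x; validity forces ◇^1φ at z, giving a w with zR^1w and yR^3w.
First-order correspondent: forall x forall y forall z ((x R^2 y & x R^2 z) -> exists w (y R^3 w & zRw)).

forall x forall y forall z ((x R^2 y & x R^2 z) -> exists w (y R^3 w & zRw))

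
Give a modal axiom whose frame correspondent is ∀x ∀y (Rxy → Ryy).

□(□p → p)

This is shift-reflexivity; the standard corresponding axiom is T□: □(□p → p).
Suppose □(□p→p) is valid. Take Rxy and set V(p)={w : Ryw}. Then at y, □p holds; since □(□p→p) at x, □p→p at y, so p at y, i.e. Ryy.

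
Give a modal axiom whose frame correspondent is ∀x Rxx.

A defining formula is □s → s (the T axiom).
Suppose □s→s is valid. At any x set V(s)={w : Rxw}. Then □s holds at x, so s holds at x, i.e. Rxx.

□s → s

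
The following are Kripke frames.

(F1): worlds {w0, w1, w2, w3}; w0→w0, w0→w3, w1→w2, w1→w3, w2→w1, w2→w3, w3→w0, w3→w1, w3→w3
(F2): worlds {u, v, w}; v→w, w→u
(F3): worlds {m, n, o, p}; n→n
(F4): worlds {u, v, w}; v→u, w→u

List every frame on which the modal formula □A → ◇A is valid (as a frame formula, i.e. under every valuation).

The schema corresponds to seriality: ∀x ∃y Rxy.
(F1): ✓.
(F2): fails — world u has no successor.
(F3): fails — world m has no successor.
(F4): fails — world u has no successor.
Valid on: (F1).

(F1)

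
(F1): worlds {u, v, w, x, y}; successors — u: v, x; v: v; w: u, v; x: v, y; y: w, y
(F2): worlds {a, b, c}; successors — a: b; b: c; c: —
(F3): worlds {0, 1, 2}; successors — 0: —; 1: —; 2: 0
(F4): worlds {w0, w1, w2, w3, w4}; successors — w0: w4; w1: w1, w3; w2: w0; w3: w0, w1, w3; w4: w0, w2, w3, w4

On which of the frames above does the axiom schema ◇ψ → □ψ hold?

(F2), (F3)

This is the axiom for partial functionality; its first-order frame correspondent is ∀x ∀y ∀z (Rxy ∧ Rxz → y = z).
(F1): fails — u sees both v and x.
(F2): satisfies the condition.
(F3): satisfies the condition.
(F4): fails — w1 sees both w1 and w3.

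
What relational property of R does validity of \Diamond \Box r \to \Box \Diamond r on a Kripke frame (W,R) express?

Suppose ◇□r→□◇r is valid. Take Rxy, Rxz and set V(r)={w : Ryw}. Then □r at y so ◇□r at x, so □◇r at x, so ◇r at z, giving w with Rzw and Ryw.
The converse is a direct semantic check.
Frame condition: \forall x \forall y \forall z (Rxy \wedge Rxz \to \exists w (Ryw \wedge Rzw)).

convergence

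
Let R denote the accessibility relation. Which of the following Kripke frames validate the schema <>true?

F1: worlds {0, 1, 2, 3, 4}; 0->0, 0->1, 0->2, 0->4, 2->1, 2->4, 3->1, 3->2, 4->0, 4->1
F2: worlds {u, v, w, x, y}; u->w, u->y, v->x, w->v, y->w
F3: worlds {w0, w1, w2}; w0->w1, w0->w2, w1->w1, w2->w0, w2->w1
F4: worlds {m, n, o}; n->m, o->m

This is the axiom for seriality; its first-order frame correspondent is forall x exists y Rxy.
F1: fails — world 1 has no successor.
F2: fails — world x has no successor.
F3: ✓.
F4: fails — world m has no successor.

F3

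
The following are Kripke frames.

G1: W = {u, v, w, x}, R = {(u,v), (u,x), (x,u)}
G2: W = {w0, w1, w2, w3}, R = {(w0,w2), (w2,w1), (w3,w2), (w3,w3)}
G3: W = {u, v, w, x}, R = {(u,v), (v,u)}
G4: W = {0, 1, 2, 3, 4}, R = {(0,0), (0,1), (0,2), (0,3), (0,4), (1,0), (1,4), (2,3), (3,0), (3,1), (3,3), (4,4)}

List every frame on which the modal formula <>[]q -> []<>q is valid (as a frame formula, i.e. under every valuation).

This is the axiom for convergence; its first-order frame correspondent is forall x forall y forall z (Rxy & Rxz -> exists w (Ryw & Rzw)).
G1: fails — Ruv and Ruv but v and v have no common successor.
G2: fails — Rw2w1 and Rw2w1 but w1 and w1 have no common successor.
G3: holds.
G4: fails — R02 and R01 but 2 and 1 have no common successor.
Valid on: G3.

G3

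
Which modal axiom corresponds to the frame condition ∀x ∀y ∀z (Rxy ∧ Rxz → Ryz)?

◇s → □◇s

A defining formula is ◇s → □◇s (the 5 axiom).
Suppose ◇s→□◇s is valid. Take Rxy, Rxz and set V(s)={y}. Then ◇s at x, so □◇s at x, so ◇s at z, so some w with Rzw has s; w=y, i.e. Rzy. By symmetry of the argument, Ryz.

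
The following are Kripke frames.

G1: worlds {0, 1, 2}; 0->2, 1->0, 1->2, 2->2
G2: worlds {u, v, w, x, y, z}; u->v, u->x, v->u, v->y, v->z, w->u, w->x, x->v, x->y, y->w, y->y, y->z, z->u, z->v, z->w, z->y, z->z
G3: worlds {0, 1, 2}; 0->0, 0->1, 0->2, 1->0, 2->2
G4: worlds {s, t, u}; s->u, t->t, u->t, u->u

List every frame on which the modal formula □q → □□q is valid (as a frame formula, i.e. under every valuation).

Frame correspondent (Sahlqvist): ∀x ∀y ∀z (Rxy ∧ Ryz → Rxz) — i.e. transitivity.
G1: condition met.
G2: fails — Ruv and Rvz but not Ruz.
G3: fails — R10 and R02 but not R12.
G4: fails — Rsu and Rut but not Rst.
Valid on: G1.

G1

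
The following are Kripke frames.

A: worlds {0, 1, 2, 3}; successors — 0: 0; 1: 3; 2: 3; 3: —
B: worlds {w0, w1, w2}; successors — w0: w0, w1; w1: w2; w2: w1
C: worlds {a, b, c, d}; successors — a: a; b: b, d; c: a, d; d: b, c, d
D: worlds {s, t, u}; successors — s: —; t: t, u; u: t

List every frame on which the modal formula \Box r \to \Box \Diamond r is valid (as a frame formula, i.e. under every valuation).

The schema corresponds to a generalized confluence (Geach) condition: \forall x \forall z (xRz \to \exists w (xRw \wedge zRw)).
A: fails — 1R3 but no w with 1Rw and 3Rw.
B: fails — w0Rw1 but no w with w0Rw and w1Rw.
C: satisfies the condition.
D: satisfies the condition.
Valid on: C, D.

C, D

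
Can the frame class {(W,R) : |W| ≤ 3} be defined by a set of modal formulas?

No — not modally definable

Modal frame validity is preserved under disjoint unions.
Any modal formula valid on each of 4 disjoint one-world frames is valid on their disjoint union (validity is preserved under disjoint unions). Each one-world frame has |W|=1≤3, but the union has |W|=4.
So the class is not modally definable.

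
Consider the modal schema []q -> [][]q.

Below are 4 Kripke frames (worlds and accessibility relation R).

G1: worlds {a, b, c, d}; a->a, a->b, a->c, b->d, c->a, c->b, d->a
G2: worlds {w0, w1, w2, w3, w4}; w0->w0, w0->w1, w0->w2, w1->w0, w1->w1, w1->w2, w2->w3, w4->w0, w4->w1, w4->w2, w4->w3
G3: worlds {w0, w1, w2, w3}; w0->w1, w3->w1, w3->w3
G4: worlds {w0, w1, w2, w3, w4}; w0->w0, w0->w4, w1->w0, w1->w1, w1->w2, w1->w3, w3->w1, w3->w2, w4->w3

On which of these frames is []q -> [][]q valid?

Frame correspondent (Sahlqvist): forall x forall y forall z (Rxy & Ryz -> Rxz) — i.e. transitivity.
G1: fails — Rab and Rbd but not Rad.
G2: fails — Rw1w2 and Rw2w3 but not Rw1w3.
G3: holds.
G4: fails — Rw1w0 and Rw0w4 but not Rw1w4.
Valid on: G3.

G3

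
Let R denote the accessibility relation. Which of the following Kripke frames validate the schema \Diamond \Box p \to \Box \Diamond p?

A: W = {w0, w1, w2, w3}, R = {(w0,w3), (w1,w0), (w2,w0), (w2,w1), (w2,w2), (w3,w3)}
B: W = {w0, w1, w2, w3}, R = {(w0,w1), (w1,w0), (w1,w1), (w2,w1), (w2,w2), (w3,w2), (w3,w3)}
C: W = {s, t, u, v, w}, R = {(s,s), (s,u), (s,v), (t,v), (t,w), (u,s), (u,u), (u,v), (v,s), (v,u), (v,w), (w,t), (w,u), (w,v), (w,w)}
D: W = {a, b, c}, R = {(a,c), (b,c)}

B, C

Frame correspondent (Sahlqvist): \forall x \forall y \forall z (Rxy \wedge Rxz \to \exists w (Ryw \wedge Rzw)) — i.e. convergence.
A: fails — Rw2w0 and Rw2w1 but w0 and w1 have no common successor.
B: condition met.
C: condition met.
D: fails — Rac and Rac but c and c have no common successor.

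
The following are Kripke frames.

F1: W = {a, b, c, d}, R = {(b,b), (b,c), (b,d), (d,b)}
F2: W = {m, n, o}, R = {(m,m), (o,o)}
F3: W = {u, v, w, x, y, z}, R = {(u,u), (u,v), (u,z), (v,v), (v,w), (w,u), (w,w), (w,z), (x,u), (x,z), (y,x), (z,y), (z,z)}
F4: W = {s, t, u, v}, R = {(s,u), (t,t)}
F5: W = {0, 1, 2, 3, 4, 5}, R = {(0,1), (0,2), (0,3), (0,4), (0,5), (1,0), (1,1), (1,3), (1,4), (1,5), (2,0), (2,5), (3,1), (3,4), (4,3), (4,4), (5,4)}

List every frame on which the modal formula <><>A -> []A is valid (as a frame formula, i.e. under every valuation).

This is the axiom for a generalized confluence (Geach) condition; its first-order frame correspondent is forall x forall y forall z ((x R^2 y & xRz) -> exists w (y = w & z = w)).
F1: fails — bR²b, bRc but b ≠ c.
F2: holds.
F3: fails — uR²u, uRv but u ≠ v.
F4: holds.
F5: fails — 0R²0, 0R1 but 0 ≠ 1.

F2, F4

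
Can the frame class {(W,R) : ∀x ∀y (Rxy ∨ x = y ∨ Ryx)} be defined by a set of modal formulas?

Not modally definable

If a class were modally definable it would be closed under disjoint unions (Goldblatt–Thomason).
Take 2 disjoint single-world reflexive frames: each is trivially connected, but their disjoint union has 2 worlds with no edge between distinct components, so it is not connected.
So the class is not modally definable.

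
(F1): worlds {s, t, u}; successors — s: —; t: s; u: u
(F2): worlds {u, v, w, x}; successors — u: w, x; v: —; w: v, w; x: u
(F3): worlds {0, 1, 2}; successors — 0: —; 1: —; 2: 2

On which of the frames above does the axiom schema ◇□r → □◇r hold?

(F3)

Frame correspondent (Sahlqvist): ∀x ∀y ∀z (Rxy ∧ Rxz → ∃w (Ryw ∧ Rzw)) — i.e. convergence.
(F1): fails — Rts and Rts but s and s have no common successor.
(F2): fails — Ruw and Rux but w and x have no common successor.
(F3): ✓.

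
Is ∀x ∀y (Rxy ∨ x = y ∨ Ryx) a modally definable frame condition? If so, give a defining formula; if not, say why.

If a class were modally definable it would be closed under disjoint unions (Goldblatt–Thomason).
Take 3 disjoint single-world reflexive frames: each is trivially connected, but their disjoint union has 3 worlds with no edge between distinct components, so it is not connected.
So no modal formula (or set of formulas) defines exactly the connected frames.

Not modally definable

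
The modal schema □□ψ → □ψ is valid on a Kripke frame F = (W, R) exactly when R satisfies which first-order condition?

Suppose □□ψ→□ψ is valid. Take Rxy and set V(ψ)={w : xR²w}. Then □□ψ at x, so □ψ at x, so ψ at y, i.e. ∃z(Rxz∧Rzy).
The converse is a direct semantic check.
Frame condition: ∀x ∀y (Rxy → ∃z (Rxz ∧ Rzy)).

density: ∀x ∀y (Rxy → ∃z (Rxz ∧ Rzy))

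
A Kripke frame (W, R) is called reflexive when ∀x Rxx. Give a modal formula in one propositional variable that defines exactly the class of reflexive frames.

□p → p

This is reflexivity; the standard corresponding axiom is T: □p → p.
Suppose □p→p is valid. At any x set V(p)={w : Rxw}. Then □p holds at x, so p holds at x, i.e. Rxx.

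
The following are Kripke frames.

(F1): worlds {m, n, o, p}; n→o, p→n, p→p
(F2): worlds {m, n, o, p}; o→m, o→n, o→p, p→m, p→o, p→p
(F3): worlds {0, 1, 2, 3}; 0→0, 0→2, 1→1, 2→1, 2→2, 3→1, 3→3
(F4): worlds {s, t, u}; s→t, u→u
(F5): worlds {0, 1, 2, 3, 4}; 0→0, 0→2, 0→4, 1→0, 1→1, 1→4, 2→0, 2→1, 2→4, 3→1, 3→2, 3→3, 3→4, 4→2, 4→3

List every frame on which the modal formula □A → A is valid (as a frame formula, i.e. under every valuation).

(F3)

This is the axiom for reflexivity; its first-order frame correspondent is ∀x Rxx.
(F1): fails — world m does not see itself.
(F2): fails — world m does not see itself.
(F3): holds.
(F4): fails — world s does not see itself.
(F5): fails — world 2 does not see itself.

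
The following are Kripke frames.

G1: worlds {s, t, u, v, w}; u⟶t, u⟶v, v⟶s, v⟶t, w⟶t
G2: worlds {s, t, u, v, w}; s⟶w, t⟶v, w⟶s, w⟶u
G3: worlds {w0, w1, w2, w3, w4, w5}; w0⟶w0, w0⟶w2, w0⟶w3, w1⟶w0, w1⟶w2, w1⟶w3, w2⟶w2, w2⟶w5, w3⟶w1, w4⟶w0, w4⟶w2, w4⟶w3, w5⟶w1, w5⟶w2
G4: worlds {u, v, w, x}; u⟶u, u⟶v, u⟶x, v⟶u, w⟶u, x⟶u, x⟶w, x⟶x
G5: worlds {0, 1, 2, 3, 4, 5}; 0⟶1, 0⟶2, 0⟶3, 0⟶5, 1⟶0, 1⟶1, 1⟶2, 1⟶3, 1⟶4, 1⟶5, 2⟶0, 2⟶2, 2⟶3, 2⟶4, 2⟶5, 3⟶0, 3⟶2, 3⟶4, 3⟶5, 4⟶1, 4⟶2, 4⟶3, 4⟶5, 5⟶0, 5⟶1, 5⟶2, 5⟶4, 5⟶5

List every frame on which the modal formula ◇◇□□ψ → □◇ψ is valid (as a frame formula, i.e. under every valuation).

The schema corresponds to a generalized confluence (Geach) condition: ∀x ∀y ∀z ((xR²y ∧ xRz) → ∃w (yR²w ∧ zRw)).
G1: fails — uR²s, uRt but no w* with sR²w* and tRw*.
G2: fails — sR²u, sRw but no w* with uR²w* and wRw*.
G3: fails — w0R²w3, w0Rw3 but no w with w3R²w and w3Rw.
G4: holds.
G5: holds.

G4, G5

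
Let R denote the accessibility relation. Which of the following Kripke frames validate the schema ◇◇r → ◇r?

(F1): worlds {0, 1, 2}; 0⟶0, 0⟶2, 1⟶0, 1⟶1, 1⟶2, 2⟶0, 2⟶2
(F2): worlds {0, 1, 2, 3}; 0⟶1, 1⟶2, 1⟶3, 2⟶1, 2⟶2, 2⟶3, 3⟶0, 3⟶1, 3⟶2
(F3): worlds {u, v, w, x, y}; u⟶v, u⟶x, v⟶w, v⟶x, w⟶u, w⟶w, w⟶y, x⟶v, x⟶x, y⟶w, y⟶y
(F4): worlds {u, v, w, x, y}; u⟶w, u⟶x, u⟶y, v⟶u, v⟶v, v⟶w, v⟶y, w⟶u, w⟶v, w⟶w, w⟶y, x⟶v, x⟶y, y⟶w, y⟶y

(F1)

This is the axiom for transitivity; its first-order frame correspondent is ∀x ∀y ∀z (Rxy ∧ Ryz → Rxz).
(F1): satisfies the condition.
(F2): fails — R32 and R23 but not R33.
(F3): fails — Ruv and Rvw but not Ruw.
(F4): fails — Ruw and Rwu but not Ruu.
Valid on: (F1).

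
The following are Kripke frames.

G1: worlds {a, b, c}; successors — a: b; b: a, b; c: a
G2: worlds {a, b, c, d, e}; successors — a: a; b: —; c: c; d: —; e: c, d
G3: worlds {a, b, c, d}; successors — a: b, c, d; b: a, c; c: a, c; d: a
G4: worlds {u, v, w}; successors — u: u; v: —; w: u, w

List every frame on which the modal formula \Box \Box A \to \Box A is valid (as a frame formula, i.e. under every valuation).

The schema corresponds to density: \forall x \forall y (Rxy \to \exists z (Rxz \wedge Rzy)).
G1: fails — Rca but no z with Rcz and Rza.
G2: fails — Red but no z with Rez and Rzd.
G3: fails — Rab but no z with Raz and Rzb.
G4: condition met.

G4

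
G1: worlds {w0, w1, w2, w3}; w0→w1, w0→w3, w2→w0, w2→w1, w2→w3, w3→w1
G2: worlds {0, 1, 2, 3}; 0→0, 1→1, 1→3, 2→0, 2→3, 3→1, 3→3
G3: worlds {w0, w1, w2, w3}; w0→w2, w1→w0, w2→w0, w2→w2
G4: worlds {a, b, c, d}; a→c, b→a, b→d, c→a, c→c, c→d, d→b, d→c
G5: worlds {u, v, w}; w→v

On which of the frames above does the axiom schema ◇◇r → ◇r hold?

G1, G5

Frame correspondent (Sahlqvist): ∀x ∀y ∀z (Rxy ∧ Ryz → Rxz) — i.e. transitivity.
G1: ✓.
G2: fails — R23 and R31 but not R21.
G3: fails — Rw0w2 and Rw2w0 but not Rw0w0.
G4: fails — Rcd and Rdb but not Rcb.
G5: ✓.
Valid on: G1, G5.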